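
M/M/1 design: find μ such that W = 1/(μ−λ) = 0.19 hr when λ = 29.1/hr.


W = 1/(μ−λ) ⇒ μ − λ = 1/W = 1/0.19 = 5.2632
μ = λ + 1/W = 29.1 + 5.2632 = 34.3632 per hr

Final: 34.3632 /hr


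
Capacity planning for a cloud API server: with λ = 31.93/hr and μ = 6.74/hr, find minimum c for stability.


Stability requires cμ > λ ⇔ c > λ/μ.
λ/μ = 31.93/6.74 = 4.7374
Minimum integer c = ⌊4.7374⌋ + 1 = 5
Check: 5·6.74 = 33.70 > 31.93, while 4·6.74 = 26.96 ≤ 31.93

Final: 5 servers


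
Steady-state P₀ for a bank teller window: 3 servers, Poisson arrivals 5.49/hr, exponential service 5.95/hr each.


a = λ/μ = 5.49/5.95 = 0.9227; ρ = a/c = 0.3076
Σ_{k=0}^{2} a^k/k! (terms k=0..2) = 1.00000 + 0.92269 + 0.42568 = 2.34837
Tail: a^3/(3!(1−ρ)) = 0.78554/(6·0.6924) = 0.18908
P₀ = 1/(2.34837 + 0.18908) = 1/2.53744 = 0.394098

Final: 0.394098


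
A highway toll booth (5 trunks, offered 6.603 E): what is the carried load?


B(5,6.603) = 0.400472 (Erlang-B)
Carried load = a(1 − B) = 6.603·(1 − 0.400472) = 6.603·0.599528 = 3.9587 E

Final: 3.9587 Erlangs


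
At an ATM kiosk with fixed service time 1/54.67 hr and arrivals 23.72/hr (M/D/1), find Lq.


ρ = 23.72/54.67 = 0.4339
M/D/1: Lq = ρ²/(2(1−ρ)) = 0.1882/(2·0.5661) = 0.16626

Final: 0.16626


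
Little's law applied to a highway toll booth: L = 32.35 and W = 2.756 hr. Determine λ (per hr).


λ = L/W = 32.35/2.756 = 11.7380 /hr

Final: 11.7380 /hr


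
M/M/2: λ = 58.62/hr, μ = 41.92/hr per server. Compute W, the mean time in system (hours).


a = 1.3984; ρ = 0.6992; P₀ = 0.177032
Lq = P₀·a^c·ρ/(c!(1−ρ)²) = 1.33745
Wq = Lq/λ = 1.33745/58.62 = 0.02282 hr
W = Wq + 1/μ = 0.02282 + 0.02385 = 0.04667 hr

Final: 0.04667 hr


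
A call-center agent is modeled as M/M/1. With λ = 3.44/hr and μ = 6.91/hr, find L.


ρ = λ/μ = 3.44/6.91 = 0.4978
L = ρ/(1−ρ) = 0.4978/(1 − 0.4978) = 0.4978/0.5022 = 0.9914

Final: 0.9914


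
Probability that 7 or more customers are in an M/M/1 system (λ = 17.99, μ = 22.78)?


ρ = 17.99/22.78 = 0.7897
P(N ≥ n) = ρ^n = 0.7897^7 = 0.191576

Final: 0.191576


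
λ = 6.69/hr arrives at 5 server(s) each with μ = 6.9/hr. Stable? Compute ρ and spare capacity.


Total capacity cμ = 5·6.9 = 34.50/hr
ρ = λ/(cμ) = 6.69/34.50 = 0.1939
Stable ⇔ ρ < 1: YES
Spare capacity = cμ − λ = 34.50 − 6.69 = 27.81/hr

Final: ρ = 0.1939; stable; margin = 27.81/hr


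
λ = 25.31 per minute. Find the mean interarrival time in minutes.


Mean interarrival time = 1/λ = 1/25.31 minute = 0.03951 minute
In minutes: 0.03951 × 1 = 0.03951 min

Final: 0.03951 min


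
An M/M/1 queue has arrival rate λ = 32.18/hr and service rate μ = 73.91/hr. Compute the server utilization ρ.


ρ = λ/μ = 32.18/73.91 = 0.4354

Final: 0.4354


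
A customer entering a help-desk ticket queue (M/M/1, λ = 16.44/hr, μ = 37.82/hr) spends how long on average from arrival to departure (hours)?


W = 1/(μ−λ) = 1/(37.82 − 16.44) = 1/21.38 = 0.04677 hr

Final: 0.04677 hr


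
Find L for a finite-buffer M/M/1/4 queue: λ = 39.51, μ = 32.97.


ρ = 39.51/32.97 = 1.1984
L = ρ[1 − (K+1)ρ^K + Kρ^(K+1)] / [(1−ρ)(1−ρ^(K+1))]
Numerator: 1.1984·(1 − 5·2.062302 + 4·2.471385) = 0.687894
Denominator: (-0.1984)·(-1.471385) = 0.291867
L = 0.687894/0.291867 = 2.3569

Final: 2.3569


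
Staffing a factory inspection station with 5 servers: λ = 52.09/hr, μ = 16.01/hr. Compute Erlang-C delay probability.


a = λ/μ = 3.2536; ρ = a/5 = 0.6507
P₀ = 0.034898 (from M/M/c formula)
C(c,a) = [a^c/(c!(1−ρ))]·P₀ = [364.59871/(120·0.3493)]·0.034898
= 8.69877·0.034898 = 0.303571

Final: 0.303571


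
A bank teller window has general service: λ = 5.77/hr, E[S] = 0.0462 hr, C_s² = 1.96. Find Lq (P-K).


ρ = λ·E[S] = 5.77·0.0462 = 0.2666
Lq = ρ²(1+C_s²)/(2(1−ρ)) = 0.07106·(1+1.96)/(2·0.7334)
= 0.07106·2.9600/1.4669 = 0.14340

Final: 0.14340


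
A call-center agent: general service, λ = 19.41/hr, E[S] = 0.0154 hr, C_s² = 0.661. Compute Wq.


ρ = λ·E[S] = 19.41·0.0154 = 0.2989
E[S²] = E[S]²(1+C_s²) = 0.0154²·(1+0.661) = 0.0003939
Wq = λ·E[S²]/(2(1−ρ)) = 19.41·0.0003939/(2·0.7011) = 0.005453 hr

Final: 0.005453 hr


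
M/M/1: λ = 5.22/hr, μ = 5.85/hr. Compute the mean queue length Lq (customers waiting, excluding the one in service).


ρ = 5.22/5.85 = 0.8923
Lq = ρ²/(1−ρ) = 0.7962/0.1077 = 7.3934

Final: 7.3934


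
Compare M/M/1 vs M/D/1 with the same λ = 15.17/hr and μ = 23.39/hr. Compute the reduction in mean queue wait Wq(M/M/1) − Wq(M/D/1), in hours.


ρ = 15.17/23.39 = 0.6486
Wq(M/M/1) = ρ/(μ−λ) = 0.6486/8.22 = 0.07890 hr
Wq(M/D/1) = ρ/(2(μ−λ)) = 0.03945 hr
Savings = 0.07890 − 0.03945 = 0.03945 hr

Final: 0.03945 hr


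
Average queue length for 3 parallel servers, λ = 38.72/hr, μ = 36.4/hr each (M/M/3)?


a = λ/μ = 1.0637; ρ = a/3 = 0.3546
P₀ = 0.340099
Lq = P₀·a^c·ρ / (c!·(1−ρ)²) = 0.340099·1.20365·0.3546/(6·0.41657)
= 0.05807

Final: 0.05807


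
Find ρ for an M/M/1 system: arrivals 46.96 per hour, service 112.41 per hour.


ρ = λ/μ = 46.96/112.41 = 0.4178

Final: 0.4178


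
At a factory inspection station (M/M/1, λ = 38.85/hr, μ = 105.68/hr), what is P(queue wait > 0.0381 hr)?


ρ = 38.85/105.68 = 0.3676
P(Wq > t) = ρ·e^{−(μ−λ)t} = 0.3676·e^{−2.5462}
= 0.3676·0.078377 = 0.028813

Final: 0.028813


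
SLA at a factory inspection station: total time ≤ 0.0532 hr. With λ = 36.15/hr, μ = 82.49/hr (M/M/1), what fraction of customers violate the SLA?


W ~ Exponential(μ−λ) for M/M/1.
μ − λ = 82.49 − 36.15 = 46.3400
P(W > t) = e^{−(μ−λ)t} = e^{−2.4653} = 0.084984

Final: 0.084984


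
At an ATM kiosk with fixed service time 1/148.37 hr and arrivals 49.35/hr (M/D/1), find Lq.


ρ = 49.35/148.37 = 0.3326
M/D/1: Lq = ρ²/(2(1−ρ)) = 0.1106/(2·0.6674) = 0.08288

Final: 0.08288


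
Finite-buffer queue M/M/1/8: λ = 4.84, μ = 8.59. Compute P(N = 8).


ρ = λ/μ = 4.84/8.59 = 0.5634
P_K = (1−ρ)ρ^K/(1−ρ^(K+1)) = (0.4366·0.010158)/(1 − 0.005724)
= 0.004435/0.994276 = 0.004460

Final: 0.004460


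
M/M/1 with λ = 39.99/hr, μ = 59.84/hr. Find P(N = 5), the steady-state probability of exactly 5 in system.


ρ = 39.99/59.84 = 0.6683
P_n = (1−ρ)·ρ^n = (1 − 0.6683)·0.6683^5 = 0.3317·0.133290 = 0.044215

Final: 0.044215


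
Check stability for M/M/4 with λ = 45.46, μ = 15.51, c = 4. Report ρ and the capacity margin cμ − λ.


Total capacity cμ = 4·15.51 = 62.04/hr
ρ = λ/(cμ) = 45.46/62.04 = 0.7328
Stable ⇔ ρ < 1: YES
Spare capacity = cμ − λ = 62.04 − 45.46 = 16.58/hr

Final: ρ = 0.7328; stable; margin = 16.58/hr


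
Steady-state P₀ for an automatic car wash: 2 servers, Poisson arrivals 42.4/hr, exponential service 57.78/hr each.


a = λ/μ = 42.4/57.78 = 0.7338; ρ = a/c = 0.3669
Σ_{k=0}^{1} a^k/k! (terms k=0..1) = 1.00000 + 0.73382 = 1.73382
Tail: a^2/(2!(1−ρ)) = 0.53849/(2·0.6331) = 0.42529
P₀ = 1/(1.73382 + 0.42529) = 1/2.15910 = 0.463155

Final: 0.463155


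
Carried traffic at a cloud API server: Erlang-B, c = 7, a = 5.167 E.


B(7,5.167) = 0.131078 (Erlang-B)
Carried load = a(1 − B) = 5.167·(1 − 0.131078) = 5.167·0.868922 = 4.4897 E

Final: 4.4897 Erlangs


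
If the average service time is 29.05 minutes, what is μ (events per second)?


μ = 1/(service time) in consistent units.
1 second = 0.0166667 min, so μ = 0.0166667/29.05 = 0.0005737 per second

Final: 0.0005737 /sec


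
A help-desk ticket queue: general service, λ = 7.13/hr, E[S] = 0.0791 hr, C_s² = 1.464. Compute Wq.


ρ = λ·E[S] = 7.13·0.0791 = 0.5640
E[S²] = E[S]²(1+C_s²) = 0.0791²·(1+1.464) = 0.015417
Wq = λ·E[S²]/(2(1−ρ)) = 7.13·0.015417/(2·0.4360) = 0.12605 hr

Final: 0.12605 hr


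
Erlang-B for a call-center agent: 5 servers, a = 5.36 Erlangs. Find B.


B(c,a) = (a^c/c!) / Σ_{k=0}^{c} a^k/k!
a^5/5! = 36.867416
Σ terms (k=0..5): 1.00000 + 5.36000 + 14.36480 + 25.66511 + 34.39125 + 36.86742 = 117.648572
B = 36.867416/117.648572 = 0.313369

Final: 0.313369


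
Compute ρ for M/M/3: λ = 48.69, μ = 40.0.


ρ = λ/(cμ) = 48.69/(3·40.0) = 48.69/120.00 = 0.4057

Final: 0.4057


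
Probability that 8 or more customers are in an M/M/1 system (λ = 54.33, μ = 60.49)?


ρ = 54.33/60.49 = 0.8982
P(N ≥ n) = ρ^n = 0.8982^8 = 0.423496

Final: 0.423496


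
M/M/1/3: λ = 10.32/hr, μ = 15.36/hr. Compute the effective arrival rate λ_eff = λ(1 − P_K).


ρ = 0.6719; P_K = (1−ρ)ρ^3/(1−ρ^4) = 0.124988
λ_eff = λ(1 − P_K) = 10.32·(1 − 0.124988) = 10.32·0.875012 = 9.0301 /hr

Final: 9.0301 /hr


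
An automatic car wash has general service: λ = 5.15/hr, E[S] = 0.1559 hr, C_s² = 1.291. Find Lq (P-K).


ρ = λ·E[S] = 5.15·0.1559 = 0.8029
Lq = ρ²(1+C_s²)/(2(1−ρ)) = 0.6446·(1+1.291)/(2·0.1971)
= 0.6446·2.2910/0.3942 = 3.74612

Final: 3.74612


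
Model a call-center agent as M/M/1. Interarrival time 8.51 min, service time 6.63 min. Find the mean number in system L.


λ = 60/8.51 = 7.0505 /hr
μ = 60/6.63 = 9.0498 /hr
ρ = λ/μ = 7.0505/9.0498 = 0.7791
L = ρ/(1−ρ) = 0.7791/0.2209 = 3.5266

Final: 3.5266


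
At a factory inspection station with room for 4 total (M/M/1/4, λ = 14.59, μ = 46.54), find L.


ρ = 14.59/46.54 = 0.3135
L = ρ[1 − (K+1)ρ^K + Kρ^(K+1)] / [(1−ρ)(1−ρ^(K+1))]
Numerator: 0.3135·(1 − 5·0.009659 + 4·0.003028) = 0.302151
Denominator: (0.6865)·(0.996972) = 0.684428
L = 0.302151/0.684428 = 0.4415

Final: 0.4415


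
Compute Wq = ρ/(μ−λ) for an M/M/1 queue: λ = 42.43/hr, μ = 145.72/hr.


ρ = 42.43/145.72 = 0.2912
Wq = ρ/(μ−λ) = 0.2912/(145.72 − 42.43) = 0.2912/103.29 = 0.002819 hr

Final: 0.002819 hr


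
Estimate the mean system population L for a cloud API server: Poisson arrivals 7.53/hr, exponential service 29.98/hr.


ρ = λ/μ = 7.53/29.98 = 0.2512
L = ρ/(1−ρ) = 0.2512/(1 − 0.2512) = 0.2512/0.7488 = 0.3354

Final: 0.3354


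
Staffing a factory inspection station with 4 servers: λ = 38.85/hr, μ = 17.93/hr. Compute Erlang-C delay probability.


a = λ/μ = 2.1668; ρ = a/4 = 0.5417
P₀ = 0.108536 (from M/M/c formula)
C(c,a) = [a^c/(c!(1−ρ))]·P₀ = [22.04159/(24·0.4583)]·0.108536
= 2.00388·0.108536 = 0.217494

Final: 0.217494


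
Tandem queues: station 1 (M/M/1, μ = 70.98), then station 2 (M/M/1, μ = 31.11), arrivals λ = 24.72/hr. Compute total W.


Each node sees arrival rate λ = 24.72/hr (tandem ⇒ throughput preserved).
W₁ = 1/(μ₁−λ) = 1/(70.98−24.72) = 0.02162 hr
W₂ = 1/(μ₂−λ) = 1/(31.11−24.72) = 0.15649 hr
W_total = W₁ + W₂ = 0.02162 + 0.15649 = 0.17811 hr

Final: 0.17811 hr


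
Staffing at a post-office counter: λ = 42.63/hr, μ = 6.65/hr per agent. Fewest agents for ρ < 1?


Stability requires cμ > λ ⇔ c > λ/μ.
λ/μ = 42.63/6.65 = 6.4105
Minimum integer c = ⌊6.4105⌋ + 1 = 7
Check: 7·6.65 = 46.55 > 42.63, while 6·6.65 = 39.90 ≤ 42.63

Final: 7 servers


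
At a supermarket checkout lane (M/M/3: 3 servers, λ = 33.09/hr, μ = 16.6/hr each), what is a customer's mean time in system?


a = 1.9934; ρ = 0.6645; P₀ = 0.112177
Lq = P₀·a^c·ρ/(c!(1−ρ)²) = 0.87396
Wq = Lq/λ = 0.87396/33.09 = 0.02641 hr
W = Wq + 1/μ = 0.02641 + 0.06024 = 0.08665 hr

Final: 0.08665 hr


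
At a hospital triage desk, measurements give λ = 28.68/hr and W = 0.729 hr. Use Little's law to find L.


L = λW = 28.68·0.729 = 20.9077

Final: 20.9077


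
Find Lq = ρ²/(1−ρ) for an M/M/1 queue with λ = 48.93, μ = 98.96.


ρ = 48.93/98.96 = 0.4944
Lq = ρ²/(1−ρ) = 0.2445/0.5056 = 0.4836

Final: 0.4836


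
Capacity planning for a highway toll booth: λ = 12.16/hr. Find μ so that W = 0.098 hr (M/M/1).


W = 1/(μ−λ) ⇒ μ − λ = 1/W = 1/0.098 = 10.2041
μ = λ + 1/W = 12.16 + 10.2041 = 22.3641 per hr

Final: 22.3641 /hr


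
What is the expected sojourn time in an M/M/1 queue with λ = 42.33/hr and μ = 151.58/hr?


W = 1/(μ−λ) = 1/(151.58 − 42.33) = 1/109.25 = 0.009153 hr

Final: 0.009153 hr


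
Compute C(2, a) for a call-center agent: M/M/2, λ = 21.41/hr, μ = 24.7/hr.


a = λ/μ = 0.8668; ρ = a/2 = 0.4334
P₀ = 0.395283 (from M/M/c formula)
C(c,a) = [a^c/(c!(1−ρ))]·P₀ = [0.75135/(2·0.5666)]·0.395283
= 0.66303·0.395283 = 0.262085

Final: 0.262085


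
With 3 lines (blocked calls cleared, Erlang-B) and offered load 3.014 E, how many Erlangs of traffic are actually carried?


B(3,3.014) = 0.347828 (Erlang-B)
Carried load = a(1 − B) = 3.014·(1 − 0.347828) = 3.014·0.652172 = 1.9656 E

Final: 1.9656 Erlangs


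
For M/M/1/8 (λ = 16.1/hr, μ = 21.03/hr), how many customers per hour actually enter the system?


ρ = 0.7656; P_K = (1−ρ)ρ^8/(1−ρ^9) = 0.030410
λ_eff = λ(1 − P_K) = 16.1·(1 − 0.030410) = 16.1·0.969590 = 15.6104 /hr

Final: 15.6104 /hr


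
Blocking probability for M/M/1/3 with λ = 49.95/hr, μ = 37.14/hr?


ρ = λ/μ = 49.95/37.14 = 1.3449
P_K = (1−ρ)ρ^K/(1−ρ^(K+1)) = (-0.3449·2.432656)/(1 − 3.271707)
= -0.839050/-2.271707 = 0.369348

Final: 0.369348


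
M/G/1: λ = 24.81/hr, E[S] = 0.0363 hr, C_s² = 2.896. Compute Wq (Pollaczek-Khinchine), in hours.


ρ = λ·E[S] = 24.81·0.0363 = 0.9006
E[S²] = E[S]²(1+C_s²) = 0.0363²·(1+2.896) = 0.005134
Wq = λ·E[S²]/(2(1−ρ)) = 24.81·0.005134/(2·0.09940) = 0.64070 hr

Final: 0.64070 hr


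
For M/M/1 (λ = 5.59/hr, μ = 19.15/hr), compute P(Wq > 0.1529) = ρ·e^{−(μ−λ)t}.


ρ = 5.59/19.15 = 0.2919
P(Wq > t) = ρ·e^{−(μ−λ)t} = 0.2919·e^{−2.0733}
= 0.2919·0.125767 = 0.036712

Final: 0.036712


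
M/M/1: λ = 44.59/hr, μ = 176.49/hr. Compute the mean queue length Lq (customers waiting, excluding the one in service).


ρ = 44.59/176.49 = 0.2526
Lq = ρ²/(1−ρ) = 0.06383/0.7474 = 0.08541

Final: 0.08541


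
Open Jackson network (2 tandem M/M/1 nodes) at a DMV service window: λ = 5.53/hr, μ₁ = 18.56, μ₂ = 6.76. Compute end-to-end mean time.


Each node sees arrival rate λ = 5.53/hr (tandem ⇒ throughput preserved).
W₁ = 1/(μ₁−λ) = 1/(18.56−5.53) = 0.07675 hr
W₂ = 1/(μ₂−λ) = 1/(6.76−5.53) = 0.81301 hr
W_total = W₁ + W₂ = 0.07675 + 0.81301 = 0.88975 hr

Final: 0.88975 hr


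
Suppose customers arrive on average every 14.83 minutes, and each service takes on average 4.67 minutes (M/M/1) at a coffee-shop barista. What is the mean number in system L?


λ = 60/14.83 = 4.0459 /hr
μ = 60/4.67 = 12.8480 /hr
ρ = λ/μ = 4.0459/12.8480 = 0.3149
L = ρ/(1−ρ) = 0.3149/0.6851 = 0.4596

Final: 0.4596


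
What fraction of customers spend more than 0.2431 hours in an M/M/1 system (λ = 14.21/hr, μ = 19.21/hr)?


W ~ Exponential(μ−λ) for M/M/1.
μ − λ = 19.21 − 14.21 = 5.0000
P(W > t) = e^{−(μ−λ)t} = e^{−1.2155} = 0.296562

Final: 0.296562


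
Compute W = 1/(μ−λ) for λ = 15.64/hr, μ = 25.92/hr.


W = 1/(μ−λ) = 1/(25.92 − 15.64) = 1/10.28 = 0.09728 hr

Final: 0.09728 hr


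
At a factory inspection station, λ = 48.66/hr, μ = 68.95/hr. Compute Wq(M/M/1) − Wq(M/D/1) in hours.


ρ = 48.66/68.95 = 0.7057
Wq(M/M/1) = ρ/(μ−λ) = 0.7057/20.29 = 0.03478 hr
Wq(M/D/1) = ρ/(2(μ−λ)) = 0.01739 hr
Savings = 0.03478 − 0.01739 = 0.01739 hr

Final: 0.01739 hr


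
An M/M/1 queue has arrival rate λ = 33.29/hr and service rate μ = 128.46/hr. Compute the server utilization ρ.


ρ = λ/μ = 33.29/128.46 = 0.2591

Final: 0.2591


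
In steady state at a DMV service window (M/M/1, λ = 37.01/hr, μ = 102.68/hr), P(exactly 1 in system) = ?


ρ = 37.01/102.68 = 0.3604
P_n = (1−ρ)·ρ^n = (1 − 0.3604)·0.3604^1 = 0.6396·0.360440 = 0.230523

Final: 0.230523


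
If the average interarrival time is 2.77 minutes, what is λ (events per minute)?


λ = 1/(interarrival time) in consistent units.
1 minute = 1 min, so λ = 1/2.77 = 0.3610 per minute

Final: 0.3610 /min


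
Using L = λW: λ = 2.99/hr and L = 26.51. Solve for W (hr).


W = L/λ = 26.51/2.99 = 8.8662 hr

Final: 8.8662 hr


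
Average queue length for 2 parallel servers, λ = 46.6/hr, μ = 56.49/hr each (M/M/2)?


a = λ/μ = 0.8249; ρ = a/2 = 0.4125
P₀ = 0.415967
Lq = P₀·a^c·ρ / (c!·(1−ρ)²) = 0.415967·0.68050·0.4125/(2·0.34520)
= 0.16911

Final: 0.16911


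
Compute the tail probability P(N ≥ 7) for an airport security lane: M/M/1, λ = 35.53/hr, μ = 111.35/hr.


ρ = 35.53/111.35 = 0.3191
P(N ≥ n) = ρ^n = 0.3191^7 = 0.0003368

Final: 0.0003368


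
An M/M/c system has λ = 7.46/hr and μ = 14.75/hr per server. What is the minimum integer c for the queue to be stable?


Stability requires cμ > λ ⇔ c > λ/μ.
λ/μ = 7.46/14.75 = 0.5058
Minimum integer c = ⌊0.5058⌋ + 1 = 1
Check: 1·14.75 = 14.75 > 7.46, while 0·14.75 = 0.00 ≤ 7.46

Final: 1 servers


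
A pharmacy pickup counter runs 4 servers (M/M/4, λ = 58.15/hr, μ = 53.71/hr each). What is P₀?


a = λ/μ = 58.15/53.71 = 1.0827; ρ = a/c = 0.2707
Σ_{k=0}^{3} a^k/k! (terms k=0..3) = 1.00000 + 1.08267 + 0.58608 + 0.21151 = 2.88026
Tail: a^4/(4!(1−ρ)) = 1.37397/(24·0.7293) = 0.07849
P₀ = 1/(2.88026 + 0.07849) = 1/2.95875 = 0.337980

Final: 0.337980


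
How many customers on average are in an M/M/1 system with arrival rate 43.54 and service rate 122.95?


ρ = λ/μ = 43.54/122.95 = 0.3541
L = ρ/(1−ρ) = 0.3541/(1 − 0.3541) = 0.3541/0.6459 = 0.5483

Final: 0.5483


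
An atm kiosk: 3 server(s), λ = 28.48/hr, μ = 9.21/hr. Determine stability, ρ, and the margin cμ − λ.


Total capacity cμ = 3·9.21 = 27.63/hr
ρ = λ/(cμ) = 28.48/27.63 = 1.0308
Stable ⇔ ρ < 1: NO
Spare capacity = cμ − λ = 27.63 − 28.48 = -0.85/hr

Final: ρ = 1.0308; unstable; margin = -0.85/hr


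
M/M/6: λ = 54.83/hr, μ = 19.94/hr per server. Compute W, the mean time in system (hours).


a = 2.7497; ρ = 0.4583; P₀ = 0.063307
Lq = P₀·a^c·ρ/(c!(1−ρ)²) = 0.05936
Wq = Lq/λ = 0.05936/54.83 = 0.001083 hr
W = Wq + 1/μ = 0.001083 + 0.05015 = 0.05123 hr

Final: 0.05123 hr


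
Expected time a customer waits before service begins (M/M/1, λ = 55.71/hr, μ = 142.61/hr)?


ρ = 55.71/142.61 = 0.3906
Wq = ρ/(μ−λ) = 0.3906/(142.61 − 55.71) = 0.3906/86.90 = 0.004495 hr

Final: 0.004495 hr


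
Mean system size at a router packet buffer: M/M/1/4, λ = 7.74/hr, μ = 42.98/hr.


ρ = 7.74/42.98 = 0.1801
L = ρ[1 − (K+1)ρ^K + Kρ^(K+1)] / [(1−ρ)(1−ρ^(K+1))]
Numerator: 0.1801·(1 − 5·0.001052 + 4·0.0001894) = 0.179273
Denominator: (0.8199)·(0.999811) = 0.819761
L = 0.179273/0.819761 = 0.2187

Final: 0.2187


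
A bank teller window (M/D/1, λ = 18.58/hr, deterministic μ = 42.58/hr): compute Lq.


ρ = 18.58/42.58 = 0.4364
M/D/1: Lq = ρ²/(2(1−ρ)) = 0.1904/(2·0.5636) = 0.16891

Final: 0.16891


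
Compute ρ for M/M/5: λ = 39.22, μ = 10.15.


ρ = λ/(cμ) = 39.22/(5·10.15) = 39.22/50.75 = 0.7728

Final: 0.7728


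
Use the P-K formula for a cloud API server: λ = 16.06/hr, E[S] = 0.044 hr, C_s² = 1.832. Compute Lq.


ρ = λ·E[S] = 16.06·0.044 = 0.7066
Lq = ρ²(1+C_s²)/(2(1−ρ)) = 0.4993·(1+1.832)/(2·0.2934)
= 0.4993·2.8320/0.5867 = 2.41023

Final: 2.41023


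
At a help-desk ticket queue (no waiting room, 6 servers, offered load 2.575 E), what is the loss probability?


B(c,a) = (a^c/c!) / Σ_{k=0}^{c} a^k/k!
a^6/6! = 0.404884
Σ terms (k=0..6): 1.00000 + 2.57500 + 3.31531 + 2.84564 + 1.83188 + 0.94342 + 0.40488 = 12.916142
B = 0.404884/12.916142 = 0.031347

Final: 0.031347


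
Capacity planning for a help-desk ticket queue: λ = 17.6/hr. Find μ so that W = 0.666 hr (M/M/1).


W = 1/(μ−λ) ⇒ μ − λ = 1/W = 1/0.666 = 1.5015
μ = λ + 1/W = 17.6 + 1.5015 = 19.1015 per hr

Final: 19.1015 /hr


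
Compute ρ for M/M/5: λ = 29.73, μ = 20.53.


ρ = λ/(cμ) = 29.73/(5·20.53) = 29.73/102.65 = 0.2896

Final: 0.2896


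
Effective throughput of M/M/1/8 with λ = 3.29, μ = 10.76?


ρ = 0.3058; P_K = (1−ρ)ρ^8/(1−ρ^9) = 0.00005304
λ_eff = λ(1 − P_K) = 3.29·(1 − 0.00005304) = 3.29·0.999947 = 3.2898 /hr

Final: 3.2898 /hr


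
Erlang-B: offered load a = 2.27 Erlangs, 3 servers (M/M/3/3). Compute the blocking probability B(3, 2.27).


B(c,a) = (a^c/c!) / Σ_{k=0}^{c} a^k/k!
a^3/3! = 1.949514
Σ terms (k=0..3): 1.00000 + 2.27000 + 2.57645 + 1.94951 = 7.795964
B = 1.949514/7.795964 = 0.250067

Final: 0.250067


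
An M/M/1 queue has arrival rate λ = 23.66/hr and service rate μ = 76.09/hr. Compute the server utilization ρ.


ρ = λ/μ = 23.66/76.09 = 0.3109

Final: 0.3109


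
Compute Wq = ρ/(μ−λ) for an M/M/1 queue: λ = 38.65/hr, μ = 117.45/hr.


ρ = 38.65/117.45 = 0.3291
Wq = ρ/(μ−λ) = 0.3291/(117.45 − 38.65) = 0.3291/78.80 = 0.004176 hr

Final: 0.004176 hr


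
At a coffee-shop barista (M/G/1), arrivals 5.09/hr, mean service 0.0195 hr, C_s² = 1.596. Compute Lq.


ρ = λ·E[S] = 5.09·0.0195 = 0.09925
Lq = ρ²(1+C_s²)/(2(1−ρ)) = 0.009852·(1+1.596)/(2·0.9007)
= 0.009852·2.5960/1.8015 = 0.01420

Final: 0.01420


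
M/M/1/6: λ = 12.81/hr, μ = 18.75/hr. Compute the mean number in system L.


ρ = 12.81/18.75 = 0.6832
L = ρ[1 − (K+1)ρ^K + Kρ^(K+1)] / [(1−ρ)(1−ρ^(K+1))]
Numerator: 0.6832·(1 − 7·0.101692 + 6·0.069476) = 0.481664
Denominator: (0.3168)·(0.930524) = 0.294790
L = 0.481664/0.294790 = 1.6339

Final: 1.6339


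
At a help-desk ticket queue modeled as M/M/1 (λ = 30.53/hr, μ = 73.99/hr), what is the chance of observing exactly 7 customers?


ρ = 30.53/73.99 = 0.4126
P_n = (1−ρ)·ρ^n = (1 − 0.4126)·0.4126^7 = 0.5874·0.002036 = 0.001196

Final: 0.001196


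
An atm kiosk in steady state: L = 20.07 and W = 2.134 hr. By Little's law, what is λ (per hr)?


λ = L/W = 20.07/2.134 = 9.4049 /hr

Final: 9.4049 /hr


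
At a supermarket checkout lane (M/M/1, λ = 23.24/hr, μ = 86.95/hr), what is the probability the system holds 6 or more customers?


ρ = 23.24/86.95 = 0.2673
P(N ≥ n) = ρ^n = 0.2673^6 = 0.0003646

Final: 0.0003646


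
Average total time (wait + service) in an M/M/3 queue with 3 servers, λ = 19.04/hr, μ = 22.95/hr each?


a = 0.8296; ρ = 0.2765; P₀ = 0.433779
Lq = P₀·a^c·ρ/(c!(1−ρ)²) = 0.02181
Wq = Lq/λ = 0.02181/19.04 = 0.001146 hr
W = Wq + 1/μ = 0.001146 + 0.04357 = 0.04472 hr

Final: 0.04472 hr


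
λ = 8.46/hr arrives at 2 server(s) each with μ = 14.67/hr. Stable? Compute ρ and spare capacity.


Total capacity cμ = 2·14.67 = 29.34/hr
ρ = λ/(cμ) = 8.46/29.34 = 0.2883
Stable ⇔ ρ < 1: YES
Spare capacity = cμ − λ = 29.34 − 8.46 = 20.88/hr

Final: ρ = 0.2883; stable; margin = 20.88/hr


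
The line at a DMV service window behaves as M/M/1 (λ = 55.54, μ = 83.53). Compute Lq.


ρ = 55.54/83.53 = 0.6649
Lq = ρ²/(1−ρ) = 0.4421/0.3351 = 1.3194

Final: 1.3194


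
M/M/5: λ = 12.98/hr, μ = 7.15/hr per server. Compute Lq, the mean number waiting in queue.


a = λ/μ = 1.8154; ρ = a/5 = 0.3631
P₀ = 0.162052
Lq = P₀·a^c·ρ / (c!·(1−ρ)²) = 0.162052·19.71711·0.3631/(120·0.40567)
= 0.02383

Final: 0.02383


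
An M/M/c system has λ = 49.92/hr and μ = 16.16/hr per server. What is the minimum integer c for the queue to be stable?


Stability requires cμ > λ ⇔ c > λ/μ.
λ/μ = 49.92/16.16 = 3.0891
Minimum integer c = ⌊3.0891⌋ + 1 = 4
Check: 4·16.16 = 64.64 > 49.92, while 3·16.16 = 48.48 ≤ 49.92

Final: 4 servers


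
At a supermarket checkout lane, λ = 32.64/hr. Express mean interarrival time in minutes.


Mean interarrival time = 1/λ = 1/32.64 hour = 0.03064 hour
In minutes: 0.03064 × 60 = 1.8382 min

Final: 1.8382 min


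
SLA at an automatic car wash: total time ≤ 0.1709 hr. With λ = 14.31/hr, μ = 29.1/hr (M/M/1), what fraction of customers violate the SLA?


W ~ Exponential(μ−λ) for M/M/1.
μ − λ = 29.1 − 14.31 = 14.7900
P(W > t) = e^{−(μ−λ)t} = e^{−2.5276} = 0.079850

Final: 0.079850


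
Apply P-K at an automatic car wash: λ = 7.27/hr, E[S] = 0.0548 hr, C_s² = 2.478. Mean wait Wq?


ρ = λ·E[S] = 7.27·0.0548 = 0.3984
E[S²] = E[S]²(1+C_s²) = 0.0548²·(1+2.478) = 0.010445
Wq = λ·E[S²]/(2(1−ρ)) = 7.27·0.010445/(2·0.6016) = 0.06311 hr

Final: 0.06311 hr


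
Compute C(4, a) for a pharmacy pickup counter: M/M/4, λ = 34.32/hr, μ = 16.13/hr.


a = λ/μ = 2.1277; ρ = a/4 = 0.5319
P₀ = 0.113364 (from M/M/c formula)
C(c,a) = [a^c/(c!(1−ρ))]·P₀ = [20.49518/(24·0.4681)]·0.113364
= 1.82443·0.113364 = 0.206825

Final: 0.206825


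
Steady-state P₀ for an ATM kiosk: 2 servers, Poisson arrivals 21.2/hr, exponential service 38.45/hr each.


a = λ/μ = 21.2/38.45 = 0.5514; ρ = a/c = 0.2757
Σ_{k=0}^{1} a^k/k! (terms k=0..1) = 1.00000 + 0.55137 = 1.55137
Tail: a^2/(2!(1−ρ)) = 0.30400/(2·0.7243) = 0.20986
P₀ = 1/(1.55137 + 0.20986) = 1/1.76122 = 0.567788

Final: 0.567788


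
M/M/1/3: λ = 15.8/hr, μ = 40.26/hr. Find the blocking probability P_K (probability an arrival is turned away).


ρ = λ/μ = 15.8/40.26 = 0.3924
P_K = (1−ρ)ρ^K/(1−ρ^(K+1)) = (0.6076·0.060444)/(1 − 0.023721)
= 0.036723/0.976279 = 0.037615

Final: 0.037615


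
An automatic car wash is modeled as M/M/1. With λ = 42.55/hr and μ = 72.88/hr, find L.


ρ = λ/μ = 42.55/72.88 = 0.5838
L = ρ/(1−ρ) = 0.5838/(1 − 0.5838) = 0.5838/0.4162 = 1.4029

Final: 1.4029


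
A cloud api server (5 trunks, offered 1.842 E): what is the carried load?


B(5,1.842) = 0.028335 (Erlang-B)
Carried load = a(1 − B) = 1.842·(1 − 0.028335) = 1.842·0.971665 = 1.7898 E

Final: 1.7898 Erlangs


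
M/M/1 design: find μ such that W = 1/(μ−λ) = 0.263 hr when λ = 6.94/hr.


W = 1/(μ−λ) ⇒ μ − λ = 1/W = 1/0.263 = 3.8023
μ = λ + 1/W = 6.94 + 3.8023 = 10.7423 per hr

Final: 10.7423 /hr


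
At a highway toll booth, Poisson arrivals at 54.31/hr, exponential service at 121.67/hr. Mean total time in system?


W = 1/(μ−λ) = 1/(121.67 − 54.31) = 1/67.36 = 0.01485 hr

Final: 0.01485 hr


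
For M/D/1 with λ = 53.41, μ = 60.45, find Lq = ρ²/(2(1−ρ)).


ρ = 53.41/60.45 = 0.8835
M/D/1: Lq = ρ²/(2(1−ρ)) = 0.7806/(2·0.1165) = 3.35155

Final: 3.35155


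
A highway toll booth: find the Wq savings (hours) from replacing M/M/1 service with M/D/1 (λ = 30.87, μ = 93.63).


ρ = 30.87/93.63 = 0.3297
Wq(M/M/1) = ρ/(μ−λ) = 0.3297/62.76 = 0.005253 hr
Wq(M/D/1) = ρ/(2(μ−λ)) = 0.002627 hr
Savings = 0.005253 − 0.002627 = 0.002627 hr

Final: 0.002627 hr


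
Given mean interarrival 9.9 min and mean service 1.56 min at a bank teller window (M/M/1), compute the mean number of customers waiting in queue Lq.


λ = 60/9.9 = 6.0606 /hr
μ = 60/1.56 = 38.4615 /hr
ρ = λ/μ = 6.0606/38.4615 = 0.1576
Lq = ρ²/(1−ρ) = 0.02483/0.8424 = 0.02947

Final: 0.02947


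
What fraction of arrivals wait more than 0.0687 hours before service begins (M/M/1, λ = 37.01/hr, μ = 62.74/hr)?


ρ = 37.01/62.74 = 0.5899
P(Wq > t) = ρ·e^{−(μ−λ)t} = 0.5899·e^{−1.7677}
= 0.5899·0.170734 = 0.100715

Final: 0.100715


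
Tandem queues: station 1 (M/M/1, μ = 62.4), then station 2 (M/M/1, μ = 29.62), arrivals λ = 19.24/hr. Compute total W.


Each node sees arrival rate λ = 19.24/hr (tandem ⇒ throughput preserved).
W₁ = 1/(μ₁−λ) = 1/(62.4−19.24) = 0.02317 hr
W₂ = 1/(μ₂−λ) = 1/(29.62−19.24) = 0.09634 hr
W_total = W₁ + W₂ = 0.02317 + 0.09634 = 0.11951 hr

Final: 0.11951 hr


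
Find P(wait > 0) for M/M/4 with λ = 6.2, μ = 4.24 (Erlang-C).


a = λ/μ = 1.4623; ρ = a/4 = 0.3656
P₀ = 0.229740 (from M/M/c formula)
C(c,a) = [a^c/(c!(1−ρ))]·P₀ = [4.57197/(24·0.6344)]·0.229740
= 0.30027·0.229740 = 0.068983

Final: 0.068983


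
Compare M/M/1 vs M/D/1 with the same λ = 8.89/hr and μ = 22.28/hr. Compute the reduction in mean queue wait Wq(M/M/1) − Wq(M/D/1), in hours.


ρ = 8.89/22.28 = 0.3990
Wq(M/M/1) = ρ/(μ−λ) = 0.3990/13.39 = 0.02980 hr
Wq(M/D/1) = ρ/(2(μ−λ)) = 0.01490 hr
Savings = 0.02980 − 0.01490 = 0.01490 hr

Final: 0.01490 hr


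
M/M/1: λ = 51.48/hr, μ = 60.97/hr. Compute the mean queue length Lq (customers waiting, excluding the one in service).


ρ = 51.48/60.97 = 0.8443
Lq = ρ²/(1−ρ) = 0.7129/0.1557 = 4.5803

Final: 4.5803


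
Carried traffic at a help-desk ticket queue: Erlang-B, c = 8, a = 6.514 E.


B(8,6.514) = 0.150901 (Erlang-B)
Carried load = a(1 − B) = 6.514·(1 − 0.150901) = 6.514·0.849099 = 5.5310 E

Final: 5.5310 Erlangs


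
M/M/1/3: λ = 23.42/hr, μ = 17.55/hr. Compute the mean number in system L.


ρ = 23.42/17.55 = 1.3345
L = ρ[1 − (K+1)ρ^K + Kρ^(K+1)] / [(1−ρ)(1−ρ^(K+1))]
Numerator: 1.3345·(1 − 4·2.376453 + 3·3.171313) = 1.345315
Denominator: (-0.3345)·(-2.171313) = 0.726245
L = 1.345315/0.726245 = 1.8524

Final: 1.8524


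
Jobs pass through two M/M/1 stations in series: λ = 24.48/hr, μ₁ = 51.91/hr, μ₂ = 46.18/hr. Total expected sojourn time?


Each node sees arrival rate λ = 24.48/hr (tandem ⇒ throughput preserved).
W₁ = 1/(μ₁−λ) = 1/(51.91−24.48) = 0.03646 hr
W₂ = 1/(μ₂−λ) = 1/(46.18−24.48) = 0.04608 hr
W_total = W₁ + W₂ = 0.03646 + 0.04608 = 0.08254 hr

Final: 0.08254 hr


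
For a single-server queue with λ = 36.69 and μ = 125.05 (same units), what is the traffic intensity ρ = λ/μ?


ρ = λ/μ = 36.69/125.05 = 0.2934

Final: 0.2934


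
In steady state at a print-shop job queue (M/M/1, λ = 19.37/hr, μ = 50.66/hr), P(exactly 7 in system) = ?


ρ = 19.37/50.66 = 0.3824
P_n = (1−ρ)·ρ^n = (1 − 0.3824)·0.3824^7 = 0.6176·0.001195 = 0.0007379

Final: 0.0007379


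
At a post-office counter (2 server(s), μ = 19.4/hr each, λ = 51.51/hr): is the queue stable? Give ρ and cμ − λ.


Total capacity cμ = 2·19.4 = 38.80/hr
ρ = λ/(cμ) = 51.51/38.80 = 1.3276
Stable ⇔ ρ < 1: NO
Spare capacity = cμ − λ = 38.80 − 51.51 = -12.71/hr

Final: ρ = 1.3276; unstable; margin = -12.71/hr


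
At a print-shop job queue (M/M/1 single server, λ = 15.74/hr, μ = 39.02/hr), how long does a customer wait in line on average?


ρ = 15.74/39.02 = 0.4034
Wq = ρ/(μ−λ) = 0.4034/(39.02 − 15.74) = 0.4034/23.28 = 0.01733 hr

Final: 0.01733 hr


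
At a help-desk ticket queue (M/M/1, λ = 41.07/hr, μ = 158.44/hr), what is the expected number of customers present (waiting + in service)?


ρ = λ/μ = 41.07/158.44 = 0.2592
L = ρ/(1−ρ) = 0.2592/(1 − 0.2592) = 0.2592/0.7408 = 0.3499

Final: 0.3499


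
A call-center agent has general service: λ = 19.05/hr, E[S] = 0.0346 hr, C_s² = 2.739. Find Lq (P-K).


ρ = λ·E[S] = 19.05·0.0346 = 0.6591
Lq = ρ²(1+C_s²)/(2(1−ρ)) = 0.4345·(1+2.739)/(2·0.3409)
= 0.4345·3.7390/0.6817 = 2.38275

Final: 2.38275


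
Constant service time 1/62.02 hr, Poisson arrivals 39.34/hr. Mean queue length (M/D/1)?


ρ = 39.34/62.02 = 0.6343
M/D/1: Lq = ρ²/(2(1−ρ)) = 0.4024/(2·0.3657) = 0.55013

Final: 0.55013


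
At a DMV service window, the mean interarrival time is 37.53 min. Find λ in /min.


λ = 1/(interarrival time) in consistent units.
1 minute = 1 min, so λ = 1/37.53 = 0.02665 per minute

Final: 0.02665 /min


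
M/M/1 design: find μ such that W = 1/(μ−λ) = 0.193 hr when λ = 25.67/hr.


W = 1/(μ−λ) ⇒ μ − λ = 1/W = 1/0.193 = 5.1813
μ = λ + 1/W = 25.67 + 5.1813 = 30.8513 per hr

Final: 30.8513 /hr


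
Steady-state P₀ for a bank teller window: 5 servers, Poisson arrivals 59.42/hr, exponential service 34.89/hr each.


a = λ/μ = 59.42/34.89 = 1.7031; ρ = a/c = 0.3406
Σ_{k=0}^{4} a^k/k! (terms k=0..4) = 1.00000 + 1.70307 + 1.45022 + 0.82327 + 0.35052 = 5.32708
Tail: a^5/(5!(1−ρ)) = 14.32710/(120·0.6594) = 0.18107
P₀ = 1/(5.32708 + 0.18107) = 1/5.50815 = 0.181549

Final: 0.181549


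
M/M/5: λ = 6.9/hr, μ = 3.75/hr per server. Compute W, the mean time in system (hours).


a = 1.8400; ρ = 0.3680; P₀ = 0.158059
Lq = P₀·a^c·ρ/(c!(1−ρ)²) = 0.02559
Wq = Lq/λ = 0.02559/6.9 = 0.003709 hr
W = Wq + 1/μ = 0.003709 + 0.26667 = 0.27038 hr

Final: 0.27038 hr


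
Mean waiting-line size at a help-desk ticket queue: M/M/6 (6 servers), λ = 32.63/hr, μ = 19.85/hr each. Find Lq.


a = λ/μ = 1.6438; ρ = a/6 = 0.2740
P₀ = 0.193153
Lq = P₀·a^c·ρ / (c!·(1−ρ)²) = 0.193153·19.73056·0.2740/(720·0.52712)
= 0.002751

Final: 0.002751


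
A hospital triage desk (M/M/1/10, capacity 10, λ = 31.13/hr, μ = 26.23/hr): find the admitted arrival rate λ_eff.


ρ = 1.1868; P_K = (1−ρ)ρ^10/(1−ρ^11) = 0.185616
λ_eff = λ(1 − P_K) = 31.13·(1 − 0.185616) = 31.13·0.814384 = 25.3518 /hr

Final: 25.3518 /hr


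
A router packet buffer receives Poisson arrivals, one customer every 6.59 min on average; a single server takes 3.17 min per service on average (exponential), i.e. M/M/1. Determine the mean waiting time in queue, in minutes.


λ = 60/6.59 = 9.1047 /hr
μ = 60/3.17 = 18.9274 /hr
ρ = λ/μ = 9.1047/18.9274 = 0.4810
Wq = ρ/(μ−λ) = 0.4810/(18.9274−9.1047) = 0.04897 hr
In minutes: 0.04897·60 = 2.938 min

Final: 2.938 min


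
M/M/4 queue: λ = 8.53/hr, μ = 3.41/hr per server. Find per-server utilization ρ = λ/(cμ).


ρ = λ/(cμ) = 8.53/(4·3.41) = 8.53/13.64 = 0.6254

Final: 0.6254


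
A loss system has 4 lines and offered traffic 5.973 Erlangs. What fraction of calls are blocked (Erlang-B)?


B(c,a) = (a^c/c!) / Σ_{k=0}^{c} a^k/k!
a^4/4! = 53.034541
Σ terms (k=0..4): 1.00000 + 5.97300 + 17.83836 + 35.51618 + 53.03454 = 113.362090
B = 53.034541/113.362090 = 0.467833

Final: 0.467833


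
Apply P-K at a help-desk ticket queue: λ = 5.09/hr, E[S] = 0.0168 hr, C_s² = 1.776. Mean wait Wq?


ρ = λ·E[S] = 5.09·0.0168 = 0.08551
E[S²] = E[S]²(1+C_s²) = 0.0168²·(1+1.776) = 0.0007835
Wq = λ·E[S²]/(2(1−ρ)) = 5.09·0.0007835/(2·0.9145) = 0.002180 hr

Final: 0.002180 hr


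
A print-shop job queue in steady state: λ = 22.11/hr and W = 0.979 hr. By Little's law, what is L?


L = λW = 22.11·0.979 = 21.6457

Final: 21.6457


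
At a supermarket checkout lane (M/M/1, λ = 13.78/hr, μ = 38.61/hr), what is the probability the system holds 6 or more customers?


ρ = 13.78/38.61 = 0.3569
P(N ≥ n) = ρ^n = 0.3569^6 = 0.002067

Final: 0.002067


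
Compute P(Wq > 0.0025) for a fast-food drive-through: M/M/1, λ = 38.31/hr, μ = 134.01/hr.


ρ = 38.31/134.01 = 0.2859
P(Wq > t) = ρ·e^{−(μ−λ)t} = 0.2859·e^{−0.2392}
= 0.2859·0.787218 = 0.225045

Final: 0.225045


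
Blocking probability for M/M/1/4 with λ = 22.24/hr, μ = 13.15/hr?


ρ = λ/μ = 22.24/13.15 = 1.6913
P_K = (1−ρ)ρ^K/(1−ρ^(K+1)) = (-0.6913·8.181560)/(1 − 13.837102)
= -5.655542/-12.837102 = 0.440562

Final: 0.440562


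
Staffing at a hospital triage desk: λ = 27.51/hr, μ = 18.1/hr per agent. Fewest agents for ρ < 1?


Stability requires cμ > λ ⇔ c > λ/μ.
λ/μ = 27.51/18.1 = 1.5199
Minimum integer c = ⌊1.5199⌋ + 1 = 2
Check: 2·18.1 = 36.20 > 27.51, while 1·18.1 = 18.10 ≤ 27.51

Final: 2 servers


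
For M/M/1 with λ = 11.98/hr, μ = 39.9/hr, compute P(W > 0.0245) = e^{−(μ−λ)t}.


W ~ Exponential(μ−λ) for M/M/1.
μ − λ = 39.9 − 11.98 = 27.9200
P(W > t) = e^{−(μ−λ)t} = e^{−0.6840} = 0.504574

Final: 0.504574


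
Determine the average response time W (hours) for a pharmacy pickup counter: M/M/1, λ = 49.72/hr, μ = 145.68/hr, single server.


W = 1/(μ−λ) = 1/(145.68 − 49.72) = 1/95.96 = 0.01042 hr

Final: 0.01042 hr


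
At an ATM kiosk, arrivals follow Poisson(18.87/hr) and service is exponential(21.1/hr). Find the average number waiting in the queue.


ρ = 18.87/21.1 = 0.8943
Lq = ρ²/(1−ρ) = 0.7998/0.1057 = 7.5676

Final: 7.5676


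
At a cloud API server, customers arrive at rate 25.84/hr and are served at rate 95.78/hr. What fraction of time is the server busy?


ρ = λ/μ = 25.84/95.78 = 0.2698

Final: 0.2698


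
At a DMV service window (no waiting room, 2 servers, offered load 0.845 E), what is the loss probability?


B(c,a) = (a^c/c!) / Σ_{k=0}^{c} a^k/k!
a^2/2! = 0.357012
Σ terms (k=0..2): 1.00000 + 0.84500 + 0.35701 = 2.202012
B = 0.357012/2.202012 = 0.162130

Final: 0.162130


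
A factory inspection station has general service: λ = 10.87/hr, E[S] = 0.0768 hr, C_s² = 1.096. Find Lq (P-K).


ρ = λ·E[S] = 10.87·0.0768 = 0.8348
Lq = ρ²(1+C_s²)/(2(1−ρ)) = 0.6969·(1+1.096)/(2·0.1652)
= 0.6969·2.0960/0.3304 = 4.42155

Final: 4.42155


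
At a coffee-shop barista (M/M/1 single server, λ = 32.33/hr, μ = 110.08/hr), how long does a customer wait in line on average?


ρ = 32.33/110.08 = 0.2937
Wq = ρ/(μ−λ) = 0.2937/(110.08 − 32.33) = 0.2937/77.75 = 0.003777 hr

Final: 0.003777 hr


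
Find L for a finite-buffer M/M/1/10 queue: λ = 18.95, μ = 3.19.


ρ = 18.95/3.19 = 5.9404
L = ρ[1 − (K+1)ρ^K + Kρ^(K+1)] / [(1−ρ)(1−ρ^(K+1))]
Numerator: 5.9404·(1 − 11·54724942.316795 + 10·325090174.577826) = 15735791183.546137
Denominator: (-4.9404)·(-325090173.577826) = 1606088130.277913
L = 15735791183.546137/1606088130.277913 = 9.7976

Final: 9.7976


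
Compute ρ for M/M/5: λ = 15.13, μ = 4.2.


ρ = λ/(cμ) = 15.13/(5·4.2) = 15.13/21.00 = 0.7205

Final: 0.7205


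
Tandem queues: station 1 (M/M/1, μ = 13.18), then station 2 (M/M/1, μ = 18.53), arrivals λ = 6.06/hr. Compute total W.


Each node sees arrival rate λ = 6.06/hr (tandem ⇒ throughput preserved).
W₁ = 1/(μ₁−λ) = 1/(13.18−6.06) = 0.14045 hr
W₂ = 1/(μ₂−λ) = 1/(18.53−6.06) = 0.08019 hr
W_total = W₁ + W₂ = 0.14045 + 0.08019 = 0.22064 hr

Final: 0.22064 hr


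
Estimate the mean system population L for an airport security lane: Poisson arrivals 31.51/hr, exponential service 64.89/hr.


ρ = λ/μ = 31.51/64.89 = 0.4856
L = ρ/(1−ρ) = 0.4856/(1 − 0.4856) = 0.4856/0.5144 = 0.9440

Final: 0.9440


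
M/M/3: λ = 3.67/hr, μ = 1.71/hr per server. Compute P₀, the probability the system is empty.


a = λ/μ = 3.67/1.71 = 2.1462; ρ = a/c = 0.7154
Σ_{k=0}^{2} a^k/k! (terms k=0..2) = 1.00000 + 2.14620 + 2.30308 = 5.44928
Tail: a^3/(3!(1−ρ)) = 9.88576/(6·0.2846) = 5.78926
P₀ = 1/(5.44928 + 5.78926) = 1/11.23854 = 0.088979

Final: 0.088979


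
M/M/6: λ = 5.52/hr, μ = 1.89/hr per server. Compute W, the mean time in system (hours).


a = 2.9206; ρ = 0.4868; P₀ = 0.053134
Lq = P₀·a^c·ρ/(c!(1−ρ)²) = 0.08465
Wq = Lq/λ = 0.08465/5.52 = 0.01533 hr
W = Wq + 1/μ = 0.01533 + 0.52910 = 0.54444 hr

Final: 0.54444 hr


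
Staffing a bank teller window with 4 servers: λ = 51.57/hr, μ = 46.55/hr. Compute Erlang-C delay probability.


a = λ/μ = 1.1078; ρ = a/4 = 0.2770
P₀ = 0.329499 (from M/M/c formula)
C(c,a) = [a^c/(c!(1−ρ))]·P₀ = [1.50629/(24·0.7230)]·0.329499
= 0.08680·0.329499 = 0.028602

Final: 0.028602


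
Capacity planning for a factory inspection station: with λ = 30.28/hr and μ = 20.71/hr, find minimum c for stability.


Stability requires cμ > λ ⇔ c > λ/μ.
λ/μ = 30.28/20.71 = 1.4621
Minimum integer c = ⌊1.4621⌋ + 1 = 2
Check: 2·20.71 = 41.42 > 30.28, while 1·20.71 = 20.71 ≤ 30.28

Final: 2 servers


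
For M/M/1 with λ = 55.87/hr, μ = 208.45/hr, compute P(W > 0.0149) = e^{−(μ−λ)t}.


W ~ Exponential(μ−λ) for M/M/1.
μ − λ = 208.45 − 55.87 = 152.5800
P(W > t) = e^{−(μ−λ)t} = e^{−2.2734} = 0.102957

Final: 0.102957
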